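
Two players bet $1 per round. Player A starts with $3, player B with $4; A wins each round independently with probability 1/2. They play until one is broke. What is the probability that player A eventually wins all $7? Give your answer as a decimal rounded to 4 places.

With a fair step, P(i) = ½P(i−1) + ½P(i+1) with P(0)=0, P(7)=1 has the linear solution P(i) = i/7.
P(3) = 3/7 ≈ 0.4286.

0.4286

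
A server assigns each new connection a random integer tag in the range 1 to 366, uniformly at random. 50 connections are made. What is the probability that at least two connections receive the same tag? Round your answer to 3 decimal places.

0.970

It's easier to compute the probability that all 50 are distinct.
P(all distinct) = 366/366 · 365/366 · ··· · 317/366 ≈ 0.030.
So the probability of at least one match is 1 − 0.030 = 0.970.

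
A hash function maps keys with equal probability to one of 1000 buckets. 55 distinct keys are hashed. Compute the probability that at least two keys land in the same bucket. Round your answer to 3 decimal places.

It's easier to compute the probability that all 55 are distinct.
P(all distinct) = 1000/1000 · 999/1000 · ··· · 946/1000 ≈ 0.220.
So the probability of at least one match is 1 − 0.220 = 0.780.

0.780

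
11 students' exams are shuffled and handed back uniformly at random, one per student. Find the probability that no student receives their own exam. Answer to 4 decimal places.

0.3679

This is the derangement probability: permutations of 11 with no fixed point.
D(11) = 11! · (1 − 1/1! + 1/2! − ··· + (−1)^11/11!) = 14684570.
P = 14684570/39916800 = 1468457/3991680 ≈ 0.3679.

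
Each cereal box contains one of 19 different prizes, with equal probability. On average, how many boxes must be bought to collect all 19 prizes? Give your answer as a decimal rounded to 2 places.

After i distinct types are collected, each trial gives a new one with probability (19−i)/19, so the expected wait for the next new type is 19/(19−i).
E = 19/19 + 19/18 + 19/17 + 19/16 + 19/15 + 19/14 + 19/13 + 19/12 + 19/11 + 19/10 + 19/9 + 19/8 + 19/7 + 19/6 + 19/5 + 19/4 + 19/3 + 19/2 + 19/1 = 275295799/4084080 ≈ 67.41.

67.41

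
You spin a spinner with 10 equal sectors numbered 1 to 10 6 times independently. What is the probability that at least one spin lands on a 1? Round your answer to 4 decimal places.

P(no spin lands on a 1) = (9/10)^6 ≈ 0.5314.
P(at least one) = 1 − 0.5314 = 0.4686.

0.4686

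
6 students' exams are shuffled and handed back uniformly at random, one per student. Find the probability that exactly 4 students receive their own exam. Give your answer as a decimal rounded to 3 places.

0.021

Choose which 4 of the 6 are fixed: C(6,4) = 15 ways.
The remaining 2 must have no fixed point: D(2) = 1.
P = 15·1/720 = 1/48 ≈ 0.021.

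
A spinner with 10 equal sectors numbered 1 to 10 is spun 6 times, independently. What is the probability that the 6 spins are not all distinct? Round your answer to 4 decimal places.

0.8488

P(all 6 different) = 10/10 · 9/10 · ··· · 5/10 ≈ 0.1512.
P(at least two equal) = 1 − 0.1512 = 0.8488.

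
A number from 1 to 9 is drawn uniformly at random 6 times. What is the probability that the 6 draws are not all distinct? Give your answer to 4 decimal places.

P(all 6 different) = 9/9 · 8/9 · ··· · 4/9 ≈ 0.1138.
P(at least two equal) = 1 − 0.1138 = 0.8862.

0.8862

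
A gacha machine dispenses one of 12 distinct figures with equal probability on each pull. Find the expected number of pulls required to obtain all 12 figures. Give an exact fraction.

After i distinct types are collected, each trial gives a new one with probability (12−i)/12, so the expected wait for the next new type is 12/(12−i).
E = 12/12 + 12/11 + 12/10 + 12/9 + 12/8 + 12/7 + 12/6 + 12/5 + 12/4 + 12/3 + 12/2 + 12/1 = 86021/2310.

86021/2310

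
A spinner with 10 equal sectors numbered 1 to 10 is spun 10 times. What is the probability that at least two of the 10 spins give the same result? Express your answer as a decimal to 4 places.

P(all 10 different) = 10/10 · 9/10 · ··· · 1/10 ≈ 0.0004.
P(at least two equal) = 1 − 0.0004 = 0.9996.

0.9996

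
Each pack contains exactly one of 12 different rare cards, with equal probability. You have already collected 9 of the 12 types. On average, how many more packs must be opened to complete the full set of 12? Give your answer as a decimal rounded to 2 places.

22.00

Starting from 9 distinct types, each trial gives a new one with probability (12−i)/12 when i types are held, so the wait for the next new type is 12/(12−i).
E = 12/3 + 12/2 + 12/1 = 22 ≈ 22.00.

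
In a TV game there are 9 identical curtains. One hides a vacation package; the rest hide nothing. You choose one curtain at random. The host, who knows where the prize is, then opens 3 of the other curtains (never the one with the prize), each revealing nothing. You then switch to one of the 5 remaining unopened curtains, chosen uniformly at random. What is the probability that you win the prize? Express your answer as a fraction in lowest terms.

Your original curtain holds the prize with probability 1/9, so the other 8 collectively hold it with probability 8/9.
The host can always find 3 empty curtains to open, so the reveals don't change that 8/9; it is now spread over the 5 remaining unopened curtains.
P(win by switching) = (8/9) · (1/5) = 8/45.

8/45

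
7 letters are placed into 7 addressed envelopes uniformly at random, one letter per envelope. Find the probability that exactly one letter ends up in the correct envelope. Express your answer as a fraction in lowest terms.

Choose which one is fixed: C(7,1) = 7 ways.
The remaining 6 must have no fixed point: D(6) = 265.
P = 7·265/5040 = 53/144.

53/144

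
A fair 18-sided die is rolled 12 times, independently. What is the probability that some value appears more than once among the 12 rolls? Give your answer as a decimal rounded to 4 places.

0.9923

P(all 12 different) = 18/18 · 17/18 · ··· · 7/18 ≈ 0.0077.
P(at least two equal) = 1 − 0.0077 = 0.9923.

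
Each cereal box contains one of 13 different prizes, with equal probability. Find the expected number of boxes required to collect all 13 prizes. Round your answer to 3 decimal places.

After i distinct types are collected, each trial gives a new one with probability (13−i)/13, so the expected wait for the next new type is 13/(13−i).
E = 13/13 + 13/12 + 13/11 + 13/10 + 13/9 + 13/8 + 13/7 + 13/6 + 13/5 + 13/4 + 13/3 + 13/2 + 13/1 = 1145993/27720 ≈ 41.342.

41.342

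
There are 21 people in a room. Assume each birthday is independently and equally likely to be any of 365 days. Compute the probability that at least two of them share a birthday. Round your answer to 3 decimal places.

0.444

It's easier to compute the probability that all 21 are distinct.
P(all distinct) = 365/365 · 364/365 · ··· · 345/365 ≈ 0.556.
So the probability of at least one match is 1 − 0.556 = 0.444.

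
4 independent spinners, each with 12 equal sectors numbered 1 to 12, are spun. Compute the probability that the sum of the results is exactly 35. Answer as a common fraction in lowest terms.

There are 12^4 = 20736 equally likely outcomes.
The number of ordered 4-tuples from {1,…,12} summing to 35 is 544.
P(sum = 35) = 544/20736 = 17/648.

17/648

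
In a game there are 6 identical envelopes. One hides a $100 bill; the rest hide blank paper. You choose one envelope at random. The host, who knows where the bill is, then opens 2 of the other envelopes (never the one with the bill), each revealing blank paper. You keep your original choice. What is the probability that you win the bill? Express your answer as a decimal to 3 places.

0.167

The host can always open 2 empty envelopes regardless of your choice, so the reveals give no information about your original envelope.
P(win by staying) = 1/6 ≈ 0.167.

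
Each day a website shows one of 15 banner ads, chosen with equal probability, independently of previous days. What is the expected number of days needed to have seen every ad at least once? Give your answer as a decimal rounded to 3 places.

49.773

After i distinct types are collected, each trial gives a new one with probability (15−i)/15, so the expected wait for the next new type is 15/(15−i).
E = 15/15 + 15/14 + 15/13 + 15/12 + 15/11 + 15/10 + 15/9 + 15/8 + 15/7 + 15/6 + 15/5 + 15/4 + 15/3 + 15/2 + 15/1 = 1195757/24024 ≈ 49.773.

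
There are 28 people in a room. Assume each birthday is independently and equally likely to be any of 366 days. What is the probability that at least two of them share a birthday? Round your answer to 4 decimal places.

It's easier to compute the probability that all 28 are distinct.
P(all distinct) = 366/366 · 365/366 · ··· · 339/366 ≈ 0.3466.
So the probability of at least one match is 1 − 0.3466 = 0.6534.

0.6534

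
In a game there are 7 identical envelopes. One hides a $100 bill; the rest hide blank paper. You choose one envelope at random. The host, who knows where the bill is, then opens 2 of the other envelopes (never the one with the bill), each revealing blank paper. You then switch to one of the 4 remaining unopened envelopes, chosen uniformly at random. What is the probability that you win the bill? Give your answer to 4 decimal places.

0.2143

Your original envelope holds the bill with probability 1/7, so the other 6 collectively hold it with probability 6/7.
The host can always find 2 empty envelopes to open, so the reveals don't change that 6/7; it is now spread over the 4 remaining unopened envelopes.
P(win by switching) = (6/7) · (1/4) = 3/14 ≈ 0.2143.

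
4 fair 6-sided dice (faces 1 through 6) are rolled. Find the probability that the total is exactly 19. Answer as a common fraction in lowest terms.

There are 6^4 = 1296 equally likely outcomes.
The number of ordered 4-tuples from {1,…,6} summing to 19 is 56.
P(sum = 19) = 56/1296 = 7/162.

7/162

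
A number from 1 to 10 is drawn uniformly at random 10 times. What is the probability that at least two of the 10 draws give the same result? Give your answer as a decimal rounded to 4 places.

0.9996

P(all 10 different) = 10/10 · 9/10 · ··· · 1/10 ≈ 0.0004.
P(at least two equal) = 1 − 0.0004 = 0.9996.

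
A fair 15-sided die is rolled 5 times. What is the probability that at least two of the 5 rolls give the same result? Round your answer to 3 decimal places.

0.525

P(all 5 different) = 15/15 · 14/15 · ··· · 11/15 ≈ 0.475.
P(at least two equal) = 1 − 0.475 = 0.525.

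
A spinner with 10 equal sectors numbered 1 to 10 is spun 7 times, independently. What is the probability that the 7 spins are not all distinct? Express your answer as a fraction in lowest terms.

P(all 7 different) = 10/10 · 9/10 · ··· · 4/10 = 189/3125.
P(at least two equal) = 1 − 189/3125 = 2936/3125.

2936/3125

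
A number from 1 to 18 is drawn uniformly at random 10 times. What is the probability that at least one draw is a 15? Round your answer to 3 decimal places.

P(no draw is a 15) = (17/18)^10 ≈ 0.565.
P(at least one) = 1 − 0.565 = 0.435.

0.435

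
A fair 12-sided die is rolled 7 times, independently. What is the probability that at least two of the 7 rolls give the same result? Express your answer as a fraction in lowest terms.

P(all 7 different) = 12/12 · 11/12 · ··· · 6/12 = 385/3456.
P(at least two equal) = 1 − 385/3456 = 3071/3456.

3071/3456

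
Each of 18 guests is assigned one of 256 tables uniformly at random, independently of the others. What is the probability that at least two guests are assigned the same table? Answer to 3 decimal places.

It's easier to compute the probability that all 18 are distinct.
P(all distinct) = 256/256 · 255/256 · ··· · 239/256 ≈ 0.542.
So the probability of at least one match is 1 − 0.542 = 0.458.

0.458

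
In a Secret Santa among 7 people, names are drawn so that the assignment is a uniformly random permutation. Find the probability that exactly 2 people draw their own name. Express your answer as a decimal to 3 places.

0.183

Choose which 2 of the 7 are fixed: C(7,2) = 21 ways.
The remaining 5 must have no fixed point: D(5) = 44.
P = 21·44/5040 = 11/60 ≈ 0.183.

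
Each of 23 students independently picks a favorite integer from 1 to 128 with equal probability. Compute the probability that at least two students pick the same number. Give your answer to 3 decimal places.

0.878

It's easier to compute the probability that all 23 are distinct.
P(all distinct) = 128/128 · 127/128 · ··· · 106/128 ≈ 0.122.
So the probability of at least one match is 1 − 0.122 = 0.878.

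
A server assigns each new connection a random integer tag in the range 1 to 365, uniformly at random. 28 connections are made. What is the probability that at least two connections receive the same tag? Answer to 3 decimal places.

0.654

It's easier to compute the probability that all 28 are distinct.
P(all distinct) = 365/365 · 364/365 · ··· · 338/365 ≈ 0.346.
So the probability of at least one match is 1 − 0.346 = 0.654.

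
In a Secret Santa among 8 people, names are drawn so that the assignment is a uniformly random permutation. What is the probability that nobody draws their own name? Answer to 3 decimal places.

This is the derangement probability: permutations of 8 with no fixed point.
D(8) = 8! · (1 − 1/1! + 1/2! − ··· + (−1)^8/8!) = 14833.
P = 14833/40320 = 2119/5760 ≈ 0.368.

0.368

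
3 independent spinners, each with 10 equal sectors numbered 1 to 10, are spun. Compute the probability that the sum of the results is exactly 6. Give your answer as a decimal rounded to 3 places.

There are 10^3 = 1000 equally likely outcomes.
The number of ordered 3-tuples from {1,…,10} summing to 6 is 10.
P(sum = 6) = 10/1000 = 1/100 ≈ 0.010.

0.010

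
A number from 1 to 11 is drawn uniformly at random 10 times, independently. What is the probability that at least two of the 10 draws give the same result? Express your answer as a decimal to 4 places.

0.9985

P(all 10 different) = 11/11 · 10/11 · ··· · 2/11 ≈ 0.0015.
P(at least two equal) = 1 − 0.0015 = 0.9985.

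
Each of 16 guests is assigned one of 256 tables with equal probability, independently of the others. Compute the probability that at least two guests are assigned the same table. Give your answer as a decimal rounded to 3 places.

0.380

It's easier to compute the probability that all 16 are distinct.
P(all distinct) = 256/256 · 255/256 · ··· · 241/256 ≈ 0.620.
So the probability of at least one match is 1 − 0.620 = 0.380.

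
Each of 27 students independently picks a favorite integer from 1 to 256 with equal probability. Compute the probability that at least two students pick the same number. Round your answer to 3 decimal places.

0.759

It's easier to compute the probability that all 27 are distinct.
P(all distinct) = 256/256 · 255/256 · ··· · 230/256 ≈ 0.241.
So the probability of at least one match is 1 − 0.241 = 0.759.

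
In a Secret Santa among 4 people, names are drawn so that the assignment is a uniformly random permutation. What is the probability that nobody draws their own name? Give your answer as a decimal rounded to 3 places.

0.375

This is the derangement probability: permutations of 4 with no fixed point.
D(4) = 4! · (1 − 1/1! + 1/2! − ··· + (−1)^4/4!) = 9.
P = 9/24 = 3/8 ≈ 0.375.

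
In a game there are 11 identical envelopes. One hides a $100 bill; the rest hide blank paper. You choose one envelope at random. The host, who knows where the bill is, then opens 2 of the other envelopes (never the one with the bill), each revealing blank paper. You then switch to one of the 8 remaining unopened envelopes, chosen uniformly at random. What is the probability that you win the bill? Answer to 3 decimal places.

0.114

Your original envelope holds the bill with probability 1/11, so the other 10 collectively hold it with probability 10/11.
The host can always find 2 empty envelopes to open, so the reveals don't change that 10/11; it is now spread over the 8 remaining unopened envelopes.
P(win by switching) = (10/11) · (1/8) = 5/44 ≈ 0.114.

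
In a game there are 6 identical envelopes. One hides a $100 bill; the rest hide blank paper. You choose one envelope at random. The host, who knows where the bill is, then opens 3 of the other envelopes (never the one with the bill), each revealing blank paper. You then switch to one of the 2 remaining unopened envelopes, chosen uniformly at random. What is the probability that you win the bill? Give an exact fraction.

5/12

Your original envelope holds the bill with probability 1/6, so the other 5 collectively hold it with probability 5/6.
The host can always find 3 empty envelopes to open, so the reveals don't change that 5/6; it is now spread over the 2 remaining unopened envelopes.
P(win by switching) = (5/6) · (1/2) = 5/12.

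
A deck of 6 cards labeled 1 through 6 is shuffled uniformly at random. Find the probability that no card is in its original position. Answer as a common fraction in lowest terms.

This is the derangement probability: permutations of 6 with no fixed point.
D(6) = 6! · (1 − 1/1! + 1/2! − ··· + (−1)^6/6!) = 265.
P = 265/720 = 53/144.

53/144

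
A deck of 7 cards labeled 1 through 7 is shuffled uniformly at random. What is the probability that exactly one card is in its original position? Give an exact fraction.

Choose which one is fixed: C(7,1) = 7 ways.
The remaining 6 must have no fixed point: D(6) = 265.
P = 7·265/5040 = 53/144.

53/144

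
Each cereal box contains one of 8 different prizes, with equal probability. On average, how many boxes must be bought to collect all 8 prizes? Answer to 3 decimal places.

21.743

After i distinct types are collected, each trial gives a new one with probability (8−i)/8, so the expected wait for the next new type is 8/(8−i).
E = 8/8 + 8/7 + 8/6 + 8/5 + 8/4 + 8/3 + 8/2 + 8/1 = 761/35 ≈ 21.743.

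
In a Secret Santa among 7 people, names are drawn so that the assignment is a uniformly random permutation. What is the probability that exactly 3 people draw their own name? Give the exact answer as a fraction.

Choose which 3 of the 7 are fixed: C(7,3) = 35 ways.
The remaining 4 must have no fixed point: D(4) = 9.
P = 35·9/5040 = 1/16.

1/16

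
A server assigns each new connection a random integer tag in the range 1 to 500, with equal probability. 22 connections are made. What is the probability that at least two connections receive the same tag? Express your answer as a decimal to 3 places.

It's easier to compute the probability that all 22 are distinct.
P(all distinct) = 500/500 · 499/500 · ··· · 479/500 ≈ 0.626.
So the probability of at least one match is 1 − 0.626 = 0.374.

0.374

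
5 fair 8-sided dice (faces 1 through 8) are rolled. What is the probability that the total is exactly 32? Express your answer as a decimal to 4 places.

There are 8^5 = 32768 equally likely outcomes.
The number of ordered 5-tuples from {1,…,8} summing to 32 is 490.
P(sum = 32) = 490/32768 = 245/16384 ≈ 0.0150.

0.0150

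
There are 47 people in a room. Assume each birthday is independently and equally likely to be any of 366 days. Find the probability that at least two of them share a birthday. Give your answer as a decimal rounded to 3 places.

0.954

It's easier to compute the probability that all 47 are distinct.
P(all distinct) = 366/366 · 365/366 · ··· · 320/366 ≈ 0.046.
So the probability of at least one match is 1 − 0.046 = 0.954.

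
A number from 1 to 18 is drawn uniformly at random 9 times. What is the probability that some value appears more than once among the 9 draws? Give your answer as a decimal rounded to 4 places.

P(all 9 different) = 18/18 · 17/18 · ··· · 10/18 ≈ 0.0889.
P(at least two equal) = 1 − 0.0889 = 0.9111.

0.9111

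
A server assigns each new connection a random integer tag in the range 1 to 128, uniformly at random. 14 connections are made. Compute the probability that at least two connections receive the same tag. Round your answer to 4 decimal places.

0.5216

It's easier to compute the probability that all 14 are distinct.
P(all distinct) = 128/128 · 127/128 · ··· · 115/128 ≈ 0.4784.
So the probability of at least one match is 1 − 0.4784 = 0.5216.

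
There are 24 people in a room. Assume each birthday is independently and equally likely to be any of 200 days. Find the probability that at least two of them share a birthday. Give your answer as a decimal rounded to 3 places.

0.762

It's easier to compute the probability that all 24 are distinct.
P(all distinct) = 200/200 · 199/200 · ··· · 177/200 ≈ 0.238.
So the probability of at least one match is 1 − 0.238 = 0.762.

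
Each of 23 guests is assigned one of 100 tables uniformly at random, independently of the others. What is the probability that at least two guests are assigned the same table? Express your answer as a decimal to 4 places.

0.9357

It's easier to compute the probability that all 23 are distinct.
P(all distinct) = 100/100 · 99/100 · ··· · 78/100 ≈ 0.0643.
So the probability of at least one match is 1 − 0.0643 = 0.9357.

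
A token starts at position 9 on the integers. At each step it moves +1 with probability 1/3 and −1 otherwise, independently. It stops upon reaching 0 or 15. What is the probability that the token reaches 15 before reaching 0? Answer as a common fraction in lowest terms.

73/4681

Let r = q/p = (2/3)/(1/3) = 2. The recurrence P(i) = p·P(i+1) + q·P(i−1) with P(0)=0, P(15)=1 gives P(i) = (1 − r^i)/(1 − r^15).
P(9) = (1 − (2)^9) / (1 − (2)^15) = 73/4681.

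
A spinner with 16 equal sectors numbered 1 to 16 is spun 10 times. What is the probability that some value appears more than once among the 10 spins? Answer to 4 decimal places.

P(all 10 different) = 16/16 · 15/16 · ··· · 7/16 ≈ 0.0264.
P(at least two equal) = 1 − 0.0264 = 0.9736.

0.9736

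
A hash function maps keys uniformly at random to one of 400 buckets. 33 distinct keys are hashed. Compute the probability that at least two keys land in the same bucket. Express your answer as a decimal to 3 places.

It's easier to compute the probability that all 33 are distinct.
P(all distinct) = 400/400 · 399/400 · ··· · 368/400 ≈ 0.257.
So the probability of at least one match is 1 − 0.257 = 0.743.

0.743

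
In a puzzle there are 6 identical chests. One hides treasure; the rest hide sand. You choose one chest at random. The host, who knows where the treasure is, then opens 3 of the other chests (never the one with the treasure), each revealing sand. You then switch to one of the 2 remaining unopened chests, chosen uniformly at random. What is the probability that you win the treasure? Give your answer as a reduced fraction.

5/12

Your original chest holds the treasure with probability 1/6, so the other 5 collectively hold it with probability 5/6.
The host can always find 3 empty chests to open, so the reveals don't change that 5/6; it is now spread over the 2 remaining unopened chests.
P(win by switching) = (5/6) · (1/2) = 5/12.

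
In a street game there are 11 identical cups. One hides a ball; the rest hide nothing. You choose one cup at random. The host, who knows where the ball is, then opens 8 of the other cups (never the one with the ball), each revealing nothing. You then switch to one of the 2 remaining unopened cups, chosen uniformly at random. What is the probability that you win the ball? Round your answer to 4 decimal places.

Your original cup holds the ball with probability 1/11, so the other 10 collectively hold it with probability 10/11.
The host can always find 8 empty cups to open, so the reveals don't change that 10/11; it is now spread over the 2 remaining unopened cups.
P(win by switching) = (10/11) · (1/2) = 5/11 ≈ 0.4545.

0.4545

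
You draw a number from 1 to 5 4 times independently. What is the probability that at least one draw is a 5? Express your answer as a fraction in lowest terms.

P(no draw is a 5) = (4/5)^4 = 256/625.
P(at least one) = 1 − 256/625 = 369/625.

369/625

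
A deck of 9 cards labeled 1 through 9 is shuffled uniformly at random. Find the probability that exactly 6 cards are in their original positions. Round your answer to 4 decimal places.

0.0005

Choose which 6 of the 9 are fixed: C(9,6) = 84 ways.
The remaining 3 must have no fixed point: D(3) = 2.
P = 84·2/362880 = 1/2160 ≈ 0.0005.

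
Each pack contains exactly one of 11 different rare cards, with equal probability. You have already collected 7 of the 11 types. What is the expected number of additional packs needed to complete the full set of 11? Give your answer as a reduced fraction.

275/12

Starting from 7 distinct types, each trial gives a new one with probability (11−i)/11 when i types are held, so the wait for the next new type is 11/(11−i).
E = 11/4 + 11/3 + 11/2 + 11/1 = 275/12.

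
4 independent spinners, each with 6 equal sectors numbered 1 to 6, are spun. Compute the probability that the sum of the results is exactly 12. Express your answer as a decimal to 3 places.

There are 6^4 = 1296 equally likely outcomes.
The number of ordered 4-tuples from {1,…,6} summing to 12 is 125.
P(sum = 12) = 125/1296 ≈ 0.096.

0.096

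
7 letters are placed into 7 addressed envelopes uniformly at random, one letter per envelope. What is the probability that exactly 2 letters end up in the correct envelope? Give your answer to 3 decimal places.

Choose which 2 of the 7 are fixed: C(7,2) = 21 ways.
The remaining 5 must have no fixed point: D(5) = 44.
P = 21·44/5040 = 11/60 ≈ 0.183.

0.183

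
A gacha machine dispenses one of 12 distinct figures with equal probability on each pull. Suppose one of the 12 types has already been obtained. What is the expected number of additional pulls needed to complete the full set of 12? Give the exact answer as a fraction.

83711/2310

Starting from 1 distinct type, each trial gives a new one with probability (12−i)/12 when i types are held, so the wait for the next new type is 12/(12−i).
E = 12/11 + 12/10 + 12/9 + 12/8 + 12/7 + 12/6 + 12/5 + 12/4 + 12/3 + 12/2 + 12/1 = 83711/2310.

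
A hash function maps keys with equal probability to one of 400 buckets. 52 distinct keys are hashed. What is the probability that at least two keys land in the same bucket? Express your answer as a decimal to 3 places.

It's easier to compute the probability that all 52 are distinct.
P(all distinct) = 400/400 · 399/400 · ··· · 349/400 ≈ 0.031.
So the probability of at least one match is 1 − 0.031 = 0.969.

0.969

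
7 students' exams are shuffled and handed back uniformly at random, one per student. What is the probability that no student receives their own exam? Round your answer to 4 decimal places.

This is the derangement probability: permutations of 7 with no fixed point.
D(7) = 7! · (1 − 1/1! + 1/2! − ··· + (−1)^7/7!) = 1854.
P = 1854/5040 = 103/280 ≈ 0.3679.

0.3679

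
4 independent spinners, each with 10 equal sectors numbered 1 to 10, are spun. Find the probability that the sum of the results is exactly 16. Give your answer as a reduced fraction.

There are 10^4 = 10000 equally likely outcomes.
The number of ordered 4-tuples from {1,…,10} summing to 16 is 415.
P(sum = 16) = 415/10000 = 83/2000.

83/2000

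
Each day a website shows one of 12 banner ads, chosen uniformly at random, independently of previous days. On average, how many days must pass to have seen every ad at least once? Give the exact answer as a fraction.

86021/2310

After i distinct types are collected, each trial gives a new one with probability (12−i)/12, so the expected wait for the next new type is 12/(12−i).
E = 12/12 + 12/11 + 12/10 + 12/9 + 12/8 + 12/7 + 12/6 + 12/5 + 12/4 + 12/3 + 12/2 + 12/1 = 86021/2310.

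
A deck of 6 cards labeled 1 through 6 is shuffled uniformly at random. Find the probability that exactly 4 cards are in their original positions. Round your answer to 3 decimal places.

0.021

Choose which 4 of the 6 are fixed: C(6,4) = 15 ways.
The remaining 2 must have no fixed point: D(2) = 1.
P = 15·1/720 = 1/48 ≈ 0.021.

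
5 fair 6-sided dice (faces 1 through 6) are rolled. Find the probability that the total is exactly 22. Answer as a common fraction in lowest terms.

35/648

There are 6^5 = 7776 equally likely outcomes.
The number of ordered 5-tuples from {1,…,6} summing to 22 is 420.
P(sum = 22) = 420/7776 = 35/648.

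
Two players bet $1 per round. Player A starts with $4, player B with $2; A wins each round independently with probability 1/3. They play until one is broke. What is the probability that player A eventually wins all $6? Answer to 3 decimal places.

Let r = q/p = (2/3)/(1/3) = 2. The recurrence P(i) = p·P(i+1) + q·P(i−1) with P(0)=0, P(6)=1 gives P(i) = (1 − r^i)/(1 − r^6).
P(4) = (1 − (2)^4) / (1 − (2)^6) = 5/21 ≈ 0.238.

0.238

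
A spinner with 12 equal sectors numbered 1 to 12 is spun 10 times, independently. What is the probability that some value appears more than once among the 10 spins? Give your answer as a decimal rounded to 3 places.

P(all 10 different) = 12/12 · 11/12 · ··· · 3/12 ≈ 0.004.
P(at least two equal) = 1 − 0.004 = 0.996.

0.996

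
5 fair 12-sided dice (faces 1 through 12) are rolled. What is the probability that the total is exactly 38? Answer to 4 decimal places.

0.0400

There are 12^5 = 248832 equally likely outcomes.
The number of ordered 5-tuples from {1,…,12} summing to 38 is 9945.
P(sum = 38) = 9945/248832 = 1105/27648 ≈ 0.0400.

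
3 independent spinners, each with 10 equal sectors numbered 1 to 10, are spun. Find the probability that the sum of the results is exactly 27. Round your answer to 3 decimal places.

There are 10^3 = 1000 equally likely outcomes.
The number of ordered 3-tuples from {1,…,10} summing to 27 is 10.
P(sum = 27) = 10/1000 = 1/100 ≈ 0.010.

0.010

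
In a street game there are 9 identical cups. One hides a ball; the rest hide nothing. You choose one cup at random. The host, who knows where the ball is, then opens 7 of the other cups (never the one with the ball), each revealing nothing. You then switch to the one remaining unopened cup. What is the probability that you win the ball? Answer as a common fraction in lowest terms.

Your original cup holds the ball with probability 1/9, so the other 8 collectively hold it with probability 8/9.
The host can always find 7 empty cups to open, so the reveals don't change that 8/9; it is now spread over the 1 remaining unopened cup.
P(win by switching) = (8/9) · (1/1) = 8/9.

8/9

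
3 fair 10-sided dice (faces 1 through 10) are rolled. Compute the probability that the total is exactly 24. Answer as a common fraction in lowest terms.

There are 10^3 = 1000 equally likely outcomes.
The number of ordered 3-tuples from {1,…,10} summing to 24 is 28.
P(sum = 24) = 28/1000 = 7/250.

7/250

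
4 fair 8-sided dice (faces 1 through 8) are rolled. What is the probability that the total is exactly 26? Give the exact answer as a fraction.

21/1024

There are 8^4 = 4096 equally likely outcomes.
The number of ordered 4-tuples from {1,…,8} summing to 26 is 84.
P(sum = 26) = 84/4096 = 21/1024.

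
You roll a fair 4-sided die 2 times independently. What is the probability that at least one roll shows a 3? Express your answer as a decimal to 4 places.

0.4375

P(no roll shows a 3) = (3/4)^2 ≈ 0.5625.
P(at least one) = 1 − 0.5625 = 0.4375.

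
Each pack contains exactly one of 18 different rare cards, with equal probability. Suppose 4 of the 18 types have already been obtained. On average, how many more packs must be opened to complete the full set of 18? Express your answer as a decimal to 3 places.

58.528

Starting from 4 distinct types, each trial gives a new one with probability (18−i)/18 when i types are held, so the wait for the next new type is 18/(18−i).
E = 18/14 + 18/13 + 18/12 + 18/11 + 18/10 + 18/9 + 18/8 + 18/7 + 18/6 + 18/5 + 18/4 + 18/3 + 18/2 + 18/1 = 1171733/20020 ≈ 58.528.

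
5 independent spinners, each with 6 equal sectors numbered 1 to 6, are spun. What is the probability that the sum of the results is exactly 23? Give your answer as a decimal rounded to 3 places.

0.039

There are 6^5 = 7776 equally likely outcomes.
The number of ordered 5-tuples from {1,…,6} summing to 23 is 305.
P(sum = 23) = 305/7776 ≈ 0.039.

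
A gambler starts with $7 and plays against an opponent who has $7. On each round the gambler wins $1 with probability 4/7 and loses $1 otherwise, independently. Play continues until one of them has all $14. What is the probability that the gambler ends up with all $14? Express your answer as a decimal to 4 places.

0.8822

Let r = q/p = (3/7)/(4/7) = 3/4. The recurrence P(i) = p·P(i+1) + q·P(i−1) with P(0)=0, P(14)=1 gives P(i) = (1 − r^i)/(1 − r^14).
P(7) = (1 − (3/4)^7) / (1 − (3/4)^14) = 16384/18571 ≈ 0.8822.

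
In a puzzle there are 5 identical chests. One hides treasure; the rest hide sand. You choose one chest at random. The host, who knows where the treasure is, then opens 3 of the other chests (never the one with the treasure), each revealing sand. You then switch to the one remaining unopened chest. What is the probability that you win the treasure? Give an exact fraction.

Your original chest holds the treasure with probability 1/5, so the other 4 collectively hold it with probability 4/5.
The host can always find 3 empty chests to open, so the reveals don't change that 4/5; it is now spread over the 1 remaining unopened chest.
P(win by switching) = (4/5) · (1/1) = 4/5.

4/5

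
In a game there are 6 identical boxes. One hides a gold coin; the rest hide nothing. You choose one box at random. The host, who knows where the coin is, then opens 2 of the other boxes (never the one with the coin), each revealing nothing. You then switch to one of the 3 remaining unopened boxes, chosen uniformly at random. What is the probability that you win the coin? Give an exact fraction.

Your original box holds the coin with probability 1/6, so the other 5 collectively hold it with probability 5/6.
The host can always find 2 empty boxes to open, so the reveals don't change that 5/6; it is now spread over the 3 remaining unopened boxes.
P(win by switching) = (5/6) · (1/3) = 5/18.

5/18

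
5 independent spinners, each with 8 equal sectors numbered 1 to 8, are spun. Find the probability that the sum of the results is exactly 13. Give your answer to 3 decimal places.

There are 8^5 = 32768 equally likely outcomes.
The number of ordered 5-tuples from {1,…,8} summing to 13 is 490.
P(sum = 13) = 490/32768 = 245/16384 ≈ 0.015.

0.015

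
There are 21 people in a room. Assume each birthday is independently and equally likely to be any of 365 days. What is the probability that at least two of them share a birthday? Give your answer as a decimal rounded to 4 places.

It's easier to compute the probability that all 21 are distinct.
P(all distinct) = 365/365 · 364/365 · ··· · 345/365 ≈ 0.5563.
So the probability of at least one match is 1 − 0.5563 = 0.4437.

0.4437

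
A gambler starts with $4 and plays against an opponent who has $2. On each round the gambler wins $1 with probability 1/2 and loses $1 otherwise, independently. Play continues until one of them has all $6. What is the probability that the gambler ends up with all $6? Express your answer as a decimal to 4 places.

With a fair step, P(i) = ½P(i−1) + ½P(i+1) with P(0)=0, P(6)=1 has the linear solution P(i) = i/6.
P(4) = 4/6 = 2/3 ≈ 0.6667.

0.6667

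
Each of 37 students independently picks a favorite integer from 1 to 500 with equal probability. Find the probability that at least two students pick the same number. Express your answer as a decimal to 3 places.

It's easier to compute the probability that all 37 are distinct.
P(all distinct) = 500/500 · 499/500 · ··· · 464/500 ≈ 0.255.
So the probability of at least one match is 1 − 0.255 = 0.745.

0.745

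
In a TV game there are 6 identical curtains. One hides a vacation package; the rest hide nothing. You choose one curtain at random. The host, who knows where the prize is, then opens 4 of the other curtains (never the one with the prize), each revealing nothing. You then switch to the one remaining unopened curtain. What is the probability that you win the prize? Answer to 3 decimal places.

0.833

Your original curtain holds the prize with probability 1/6, so the other 5 collectively hold it with probability 5/6.
The host can always find 4 empty curtains to open, so the reveals don't change that 5/6; it is now spread over the 1 remaining unopened curtain.
P(win by switching) = (5/6) · (1/1) = 5/6 ≈ 0.833.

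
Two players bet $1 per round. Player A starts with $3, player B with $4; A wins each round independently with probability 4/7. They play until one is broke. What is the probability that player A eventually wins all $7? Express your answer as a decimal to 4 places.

Let r = q/p = (3/7)/(4/7) = 3/4. The recurrence P(i) = p·P(i+1) + q·P(i−1) with P(0)=0, P(7)=1 gives P(i) = (1 − r^i)/(1 − r^7).
P(3) = (1 − (3/4)^3) / (1 − (3/4)^7) = 9472/14197 ≈ 0.6672.

0.6672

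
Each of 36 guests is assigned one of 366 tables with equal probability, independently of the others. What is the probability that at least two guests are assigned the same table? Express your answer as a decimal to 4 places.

It's easier to compute the probability that all 36 are distinct.
P(all distinct) = 366/366 · 365/366 · ··· · 331/366 ≈ 0.1687.
So the probability of at least one match is 1 − 0.1687 = 0.8313.

0.8313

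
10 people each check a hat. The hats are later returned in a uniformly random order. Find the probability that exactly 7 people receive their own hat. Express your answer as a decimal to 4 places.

Choose which 7 of the 10 are fixed: C(10,7) = 120 ways.
The remaining 3 must have no fixed point: D(3) = 2.
P = 120·2/3628800 = 1/15120 ≈ 0.0001.

0.0001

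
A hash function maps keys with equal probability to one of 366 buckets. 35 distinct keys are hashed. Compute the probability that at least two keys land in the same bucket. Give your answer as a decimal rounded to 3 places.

0.813

It's easier to compute the probability that all 35 are distinct.
P(all distinct) = 366/366 · 365/366 · ··· · 332/366 ≈ 0.187.
So the probability of at least one match is 1 − 0.187 = 0.813.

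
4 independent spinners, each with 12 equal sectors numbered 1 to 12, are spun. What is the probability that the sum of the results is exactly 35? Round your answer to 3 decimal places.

There are 12^4 = 20736 equally likely outcomes.
The number of ordered 4-tuples from {1,…,12} summing to 35 is 544.
P(sum = 35) = 544/20736 = 17/648 ≈ 0.026.

0.026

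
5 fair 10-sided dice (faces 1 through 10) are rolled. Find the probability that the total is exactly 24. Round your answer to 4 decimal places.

0.0528

There are 10^5 = 100000 equally likely outcomes.
The number of ordered 5-tuples from {1,…,10} summing to 24 is 5280.
P(sum = 24) = 5280/100000 = 33/625 ≈ 0.0528.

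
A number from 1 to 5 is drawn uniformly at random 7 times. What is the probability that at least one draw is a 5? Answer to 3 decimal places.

0.790

P(no draw is a 5) = (4/5)^7 ≈ 0.210.
P(at least one) = 1 − 0.210 = 0.790.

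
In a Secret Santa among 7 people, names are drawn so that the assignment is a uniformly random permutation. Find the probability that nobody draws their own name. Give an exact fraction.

This is the derangement probability: permutations of 7 with no fixed point.
D(7) = 7! · (1 − 1/1! + 1/2! − ··· + (−1)^7/7!) = 1854.
P = 1854/5040 = 103/280.

103/280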